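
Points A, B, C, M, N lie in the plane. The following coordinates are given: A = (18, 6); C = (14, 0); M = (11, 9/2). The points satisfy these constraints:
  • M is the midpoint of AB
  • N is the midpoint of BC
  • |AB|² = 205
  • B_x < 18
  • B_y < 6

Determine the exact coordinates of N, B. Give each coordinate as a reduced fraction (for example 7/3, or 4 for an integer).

1. B_x = 4  [B = 2·M−A = 2·(11, 9/2)−(18, 6)]
2. B_y = 3  [B = 2·M−A = 2·(11, 9/2)−(18, 6)]
   so B = (4, 3)
3. N_x = 9  [2·N = B+C = (4, 3)+(14, 0)]
4. N_y = 3/2  [2·N = B+C = (4, 3)+(14, 0)]
   so N = (9, 3/2)

N = (9, 3/2)
B = (4, 3)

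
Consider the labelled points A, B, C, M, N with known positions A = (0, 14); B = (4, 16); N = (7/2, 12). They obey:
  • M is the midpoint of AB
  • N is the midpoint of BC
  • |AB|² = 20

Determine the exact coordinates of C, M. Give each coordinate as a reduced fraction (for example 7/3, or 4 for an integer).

C = (3, 8)
M = (2, 15)

1. M_x = 2  [2·M = A+B = (0, 14)+(4, 16)]
2. M_y = 15  [2·M = A+B = (0, 14)+(4, 16)]
   so M = (2, 15)
3. C_x = 3  [C = 2·N−B = 2·(7/2, 12)−(4, 16)]
4. C_y = 8  [C = 2·N−B = 2·(7/2, 12)−(4, 16)]
   so C = (3, 8)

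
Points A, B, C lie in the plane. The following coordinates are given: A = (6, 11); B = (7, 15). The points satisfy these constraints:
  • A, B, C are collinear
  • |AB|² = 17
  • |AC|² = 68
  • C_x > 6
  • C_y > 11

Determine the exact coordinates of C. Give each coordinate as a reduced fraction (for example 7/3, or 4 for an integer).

C = (8, 19)

1. C_x = 8  [[A, B, C are collinear ⇒ -4x+1y+13=0] ∩ [|C−(6, 11)|²=68]]
2. C_y = 19  [[A, B, C are collinear ⇒ -4x+1y+13=0] ∩ [|C−(6, 11)|²=68]]
   so C = (8, 19)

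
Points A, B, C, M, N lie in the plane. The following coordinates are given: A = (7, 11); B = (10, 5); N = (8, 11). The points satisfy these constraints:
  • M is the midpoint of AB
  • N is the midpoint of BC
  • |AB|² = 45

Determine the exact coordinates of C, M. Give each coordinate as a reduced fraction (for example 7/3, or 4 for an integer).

1. M_x = 17/2  [2·M = A+B = (7, 11)+(10, 5)]
2. M_y = 8  [2·M = A+B = (7, 11)+(10, 5)]
   so M = (17/2, 8)
3. C_x = 6  [C = 2·N−B = 2·(8, 11)−(10, 5)]
4. C_y = 17  [C = 2·N−B = 2·(8, 11)−(10, 5)]
   so C = (6, 17)

C = (6, 17)
M = (17/2, 8)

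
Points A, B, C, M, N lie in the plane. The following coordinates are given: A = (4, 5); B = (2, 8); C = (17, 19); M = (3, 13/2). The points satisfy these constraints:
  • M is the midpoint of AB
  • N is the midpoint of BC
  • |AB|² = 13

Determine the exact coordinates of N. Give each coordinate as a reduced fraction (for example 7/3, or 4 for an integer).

N = (19/2, 27/2)

1. N_x = 19/2  [2·N = B+C = (2, 8)+(17, 19)]
2. N_y = 27/2  [2·N = B+C = (2, 8)+(17, 19)]
   so N = (19/2, 27/2)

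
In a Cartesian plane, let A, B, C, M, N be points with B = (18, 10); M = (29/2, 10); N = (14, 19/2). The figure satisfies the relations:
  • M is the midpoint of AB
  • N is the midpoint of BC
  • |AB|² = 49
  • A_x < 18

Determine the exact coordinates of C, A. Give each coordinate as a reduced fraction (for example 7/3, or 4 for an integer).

1. A_x = 11  [A = 2·M−B = 2·(29/2, 10)−(18, 10)]
2. A_y = 10  [A = 2·M−B = 2·(29/2, 10)−(18, 10)]
   so A = (11, 10)
3. C_x = 10  [C = 2·N−B = 2·(14, 19/2)−(18, 10)]
4. C_y = 9  [C = 2·N−B = 2·(14, 19/2)−(18, 10)]
   so C = (10, 9)

C = (10, 9)
A = (11, 10)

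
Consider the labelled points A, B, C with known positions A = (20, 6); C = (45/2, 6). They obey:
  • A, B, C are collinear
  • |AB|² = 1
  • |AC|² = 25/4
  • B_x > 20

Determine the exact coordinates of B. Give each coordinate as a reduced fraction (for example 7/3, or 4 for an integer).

1. B_x = 21  [[A, B, C are collinear ⇒ -5/2y+15=0] ∩ [|B−(20, 6)|²=1]]
2. B_y = 6  [[A, B, C are collinear ⇒ -5/2y+15=0] ∩ [|B−(20, 6)|²=1]]
   so B = (21, 6)

B = (21, 6)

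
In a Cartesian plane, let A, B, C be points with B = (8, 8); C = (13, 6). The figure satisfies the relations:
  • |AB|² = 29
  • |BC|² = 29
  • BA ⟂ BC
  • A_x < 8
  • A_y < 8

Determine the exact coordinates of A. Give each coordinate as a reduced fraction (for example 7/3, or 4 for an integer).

1. A_x = 6  [[BA ⟂ BC ⇒ 5x-2y-24=0] ∩ [|A−(8, 8)|²=29]]
2. A_y = 3  [[BA ⟂ BC ⇒ 5x-2y-24=0] ∩ [|A−(8, 8)|²=29]]
   so A = (6, 3)

A = (6, 3)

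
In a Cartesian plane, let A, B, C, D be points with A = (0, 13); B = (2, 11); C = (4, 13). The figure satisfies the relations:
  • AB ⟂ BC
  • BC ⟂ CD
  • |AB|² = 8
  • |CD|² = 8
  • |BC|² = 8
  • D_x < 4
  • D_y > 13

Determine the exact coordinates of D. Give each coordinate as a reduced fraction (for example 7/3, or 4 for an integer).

D = (2, 15)

1. D_x = 2  [[BC ⟂ CD ⇒ 2x+2y-34=0] ∩ [|D−(4, 13)|²=8]]
2. D_y = 15  [[BC ⟂ CD ⇒ 2x+2y-34=0] ∩ [|D−(4, 13)|²=8]]
   so D = (2, 15)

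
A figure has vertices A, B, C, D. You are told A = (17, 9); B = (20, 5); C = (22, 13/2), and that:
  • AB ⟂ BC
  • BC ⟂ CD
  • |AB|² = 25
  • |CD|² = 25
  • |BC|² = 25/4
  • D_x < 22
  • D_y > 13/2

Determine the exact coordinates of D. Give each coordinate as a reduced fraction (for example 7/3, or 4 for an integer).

D = (19, 21/2)

1. D_x = 19  [[BC ⟂ CD ⇒ 2x+3/2y-215/4=0] ∩ [|D−(22, 13/2)|²=25]]
2. D_y = 21/2  [[BC ⟂ CD ⇒ 2x+3/2y-215/4=0] ∩ [|D−(22, 13/2)|²=25]]
   so D = (19, 21/2)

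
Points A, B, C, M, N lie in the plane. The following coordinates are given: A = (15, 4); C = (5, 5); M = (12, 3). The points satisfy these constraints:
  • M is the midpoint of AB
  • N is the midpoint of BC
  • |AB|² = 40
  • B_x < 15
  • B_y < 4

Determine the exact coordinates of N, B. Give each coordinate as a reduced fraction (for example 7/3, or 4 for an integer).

N = (7, 7/2)
B = (9, 2)

1. B_x = 9  [B = 2·M−A = 2·(12, 3)−(15, 4)]
2. B_y = 2  [B = 2·M−A = 2·(12, 3)−(15, 4)]
   so B = (9, 2)
3. N_x = 7  [2·N = B+C = (9, 2)+(5, 5)]
4. N_y = 7/2  [2·N = B+C = (9, 2)+(5, 5)]
   so N = (7, 7/2)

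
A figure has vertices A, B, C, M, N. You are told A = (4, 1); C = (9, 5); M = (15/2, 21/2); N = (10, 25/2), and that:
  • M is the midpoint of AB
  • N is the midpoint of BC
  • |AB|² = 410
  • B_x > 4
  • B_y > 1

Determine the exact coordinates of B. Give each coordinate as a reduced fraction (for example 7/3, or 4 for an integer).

1. B_x = 11  [B = 2·M−A = 2·(15/2, 21/2)−(4, 1)]
2. B_y = 20  [B = 2·M−A = 2·(15/2, 21/2)−(4, 1)]
   so B = (11, 20)

B = (11, 20)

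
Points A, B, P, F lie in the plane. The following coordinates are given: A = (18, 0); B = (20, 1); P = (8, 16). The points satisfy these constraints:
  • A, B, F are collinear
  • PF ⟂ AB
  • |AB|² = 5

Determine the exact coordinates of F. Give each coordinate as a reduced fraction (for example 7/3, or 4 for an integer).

1. F_x = 82/5  [[A, B, F are collinear ⇒ -1x+2y+18=0] ∩ [PF ⟂ AB ⇒ 2x+1y-32=0]]
2. F_y = -4/5  [[A, B, F are collinear ⇒ -1x+2y+18=0] ∩ [PF ⟂ AB ⇒ 2x+1y-32=0]]
   so F = (82/5, -4/5)

F = (82/5, -4/5)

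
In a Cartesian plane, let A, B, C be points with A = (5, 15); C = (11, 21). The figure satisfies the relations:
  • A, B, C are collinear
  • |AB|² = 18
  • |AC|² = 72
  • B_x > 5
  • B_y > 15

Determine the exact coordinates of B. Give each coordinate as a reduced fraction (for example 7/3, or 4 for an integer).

1. B_x = 8  [[A, B, C are collinear ⇒ 6x-6y+60=0] ∩ [|B−(5, 15)|²=18]]
2. B_y = 18  [[A, B, C are collinear ⇒ 6x-6y+60=0] ∩ [|B−(5, 15)|²=18]]
   so B = (8, 18)

B = (8, 18)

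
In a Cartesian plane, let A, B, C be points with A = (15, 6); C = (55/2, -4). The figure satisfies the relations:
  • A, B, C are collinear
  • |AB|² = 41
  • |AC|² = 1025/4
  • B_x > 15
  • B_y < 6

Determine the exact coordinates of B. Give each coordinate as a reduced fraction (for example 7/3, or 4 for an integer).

1. B_x = 20  [[A, B, C are collinear ⇒ -10x-25/2y+225=0] ∩ [|B−(15, 6)|²=41]]
2. B_y = 2  [[A, B, C are collinear ⇒ -10x-25/2y+225=0] ∩ [|B−(15, 6)|²=41]]
   so B = (20, 2)

B = (20, 2)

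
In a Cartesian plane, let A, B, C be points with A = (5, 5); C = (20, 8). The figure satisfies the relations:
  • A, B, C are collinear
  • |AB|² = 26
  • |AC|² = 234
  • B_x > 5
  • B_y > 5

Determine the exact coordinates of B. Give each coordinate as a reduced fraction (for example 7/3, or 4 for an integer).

1. B_x = 10  [[A, B, C are collinear ⇒ 3x-15y+60=0] ∩ [|B−(5, 5)|²=26]]
2. B_y = 6  [[A, B, C are collinear ⇒ 3x-15y+60=0] ∩ [|B−(5, 5)|²=26]]
   so B = (10, 6)

B = (10, 6)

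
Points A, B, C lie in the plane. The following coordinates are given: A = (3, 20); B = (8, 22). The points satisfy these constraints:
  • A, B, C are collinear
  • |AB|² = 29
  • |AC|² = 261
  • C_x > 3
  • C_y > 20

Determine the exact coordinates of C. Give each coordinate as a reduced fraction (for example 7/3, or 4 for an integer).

C = (18, 26)

1. C_x = 18  [[A, B, C are collinear ⇒ -2x+5y-94=0] ∩ [|C−(3, 20)|²=261]]
2. C_y = 26  [[A, B, C are collinear ⇒ -2x+5y-94=0] ∩ [|C−(3, 20)|²=261]]
   so C = (18, 26)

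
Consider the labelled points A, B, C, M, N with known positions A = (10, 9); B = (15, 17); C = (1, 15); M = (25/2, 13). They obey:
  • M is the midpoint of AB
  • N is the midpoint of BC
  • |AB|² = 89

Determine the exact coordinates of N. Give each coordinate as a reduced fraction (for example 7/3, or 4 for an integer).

1. N_x = 8  [2·N = B+C = (15, 17)+(1, 15)]
2. N_y = 16  [2·N = B+C = (15, 17)+(1, 15)]
   so N = (8, 16)

N = (8, 16)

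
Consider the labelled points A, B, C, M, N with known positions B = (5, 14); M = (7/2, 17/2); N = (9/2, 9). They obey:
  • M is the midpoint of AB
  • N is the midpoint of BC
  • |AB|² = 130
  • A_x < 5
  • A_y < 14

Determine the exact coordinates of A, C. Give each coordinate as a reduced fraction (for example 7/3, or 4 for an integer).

A = (2, 3)
C = (4, 4)

1. A_x = 2  [A = 2·M−B = 2·(7/2, 17/2)−(5, 14)]
2. A_y = 3  [A = 2·M−B = 2·(7/2, 17/2)−(5, 14)]
   so A = (2, 3)
3. C_x = 4  [C = 2·N−B = 2·(9/2, 9)−(5, 14)]
4. C_y = 4  [C = 2·N−B = 2·(9/2, 9)−(5, 14)]
   so C = (4, 4)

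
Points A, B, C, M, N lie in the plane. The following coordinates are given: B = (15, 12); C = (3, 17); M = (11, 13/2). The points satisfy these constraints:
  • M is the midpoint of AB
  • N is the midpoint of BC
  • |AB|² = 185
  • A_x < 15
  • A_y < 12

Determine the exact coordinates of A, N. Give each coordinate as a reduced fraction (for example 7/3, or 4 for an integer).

1. A_x = 7  [A = 2·M−B = 2·(11, 13/2)−(15, 12)]
2. A_y = 1  [A = 2·M−B = 2·(11, 13/2)−(15, 12)]
   so A = (7, 1)
3. N_x = 9  [2·N = B+C = (15, 12)+(3, 17)]
4. N_y = 29/2  [2·N = B+C = (15, 12)+(3, 17)]
   so N = (9, 29/2)

A = (7, 1)
N = (9, 29/2)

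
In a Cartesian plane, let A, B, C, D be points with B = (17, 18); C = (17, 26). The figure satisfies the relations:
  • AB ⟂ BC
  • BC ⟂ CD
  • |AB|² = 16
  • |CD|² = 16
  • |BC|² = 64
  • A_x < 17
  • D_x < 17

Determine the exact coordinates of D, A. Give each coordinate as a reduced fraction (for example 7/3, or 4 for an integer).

1. D_x = 13  [[BC ⟂ CD ⇒ 8y-208=0] ∩ [|D−(17, 26)|²=16]]
2. D_y = 26  [[BC ⟂ CD ⇒ 8y-208=0] ∩ [|D−(17, 26)|²=16]]
   so D = (13, 26)
3. A_x = 13  [[AB ⟂ BC ⇒ -8y+144=0] ∩ [|A−(17, 18)|²=16]]
4. A_y = 18  [[AB ⟂ BC ⇒ -8y+144=0] ∩ [|A−(17, 18)|²=16]]
   so A = (13, 18)

D = (13, 26)
A = (13, 18)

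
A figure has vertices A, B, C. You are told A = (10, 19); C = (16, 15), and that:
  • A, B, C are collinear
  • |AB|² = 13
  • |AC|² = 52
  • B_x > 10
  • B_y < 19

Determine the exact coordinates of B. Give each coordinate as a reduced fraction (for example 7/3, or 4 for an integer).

B = (13, 17)

1. B_x = 13  [[A, B, C are collinear ⇒ -4x-6y+154=0] ∩ [|B−(10, 19)|²=13]]
2. B_y = 17  [[A, B, C are collinear ⇒ -4x-6y+154=0] ∩ [|B−(10, 19)|²=13]]
   so B = (13, 17)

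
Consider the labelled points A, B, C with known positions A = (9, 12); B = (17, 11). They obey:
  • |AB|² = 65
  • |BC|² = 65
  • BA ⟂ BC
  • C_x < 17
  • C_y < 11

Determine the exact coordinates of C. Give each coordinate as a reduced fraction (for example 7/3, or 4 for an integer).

1. C_x = 16  [[BA ⟂ BC ⇒ -8x+1y+125=0] ∩ [|C−(17, 11)|²=65]]
2. C_y = 3  [[BA ⟂ BC ⇒ -8x+1y+125=0] ∩ [|C−(17, 11)|²=65]]
   so C = (16, 3)

C = (16, 3)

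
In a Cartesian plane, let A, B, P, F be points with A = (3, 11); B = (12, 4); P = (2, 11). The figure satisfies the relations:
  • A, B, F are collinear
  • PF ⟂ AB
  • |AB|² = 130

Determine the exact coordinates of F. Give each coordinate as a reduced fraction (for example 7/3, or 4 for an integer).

F = (309/130, 1493/130)

1. F_x = 309/130  [[A, B, F are collinear ⇒ 7x+9y-120=0] ∩ [PF ⟂ AB ⇒ 9x-7y+59=0]]
2. F_y = 1493/130  [[A, B, F are collinear ⇒ 7x+9y-120=0] ∩ [PF ⟂ AB ⇒ 9x-7y+59=0]]
   so F = (309/130, 1493/130)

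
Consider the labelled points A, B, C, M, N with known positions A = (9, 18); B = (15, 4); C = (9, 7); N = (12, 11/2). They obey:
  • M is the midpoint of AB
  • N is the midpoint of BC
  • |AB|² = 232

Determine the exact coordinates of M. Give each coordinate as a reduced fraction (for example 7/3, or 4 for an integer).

1. M_x = 12  [2·M = A+B = (9, 18)+(15, 4)]
2. M_y = 11  [2·M = A+B = (9, 18)+(15, 4)]
   so M = (12, 11)

M = (12, 11)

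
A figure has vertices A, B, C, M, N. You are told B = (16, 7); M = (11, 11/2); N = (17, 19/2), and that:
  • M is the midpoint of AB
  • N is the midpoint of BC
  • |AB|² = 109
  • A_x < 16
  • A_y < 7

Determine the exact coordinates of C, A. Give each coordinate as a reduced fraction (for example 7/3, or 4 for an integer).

1. A_x = 6  [A = 2·M−B = 2·(11, 11/2)−(16, 7)]
2. A_y = 4  [A = 2·M−B = 2·(11, 11/2)−(16, 7)]
   so A = (6, 4)
3. C_x = 18  [C = 2·N−B = 2·(17, 19/2)−(16, 7)]
4. C_y = 12  [C = 2·N−B = 2·(17, 19/2)−(16, 7)]
   so C = (18, 12)

C = (18, 12)
A = (6, 4)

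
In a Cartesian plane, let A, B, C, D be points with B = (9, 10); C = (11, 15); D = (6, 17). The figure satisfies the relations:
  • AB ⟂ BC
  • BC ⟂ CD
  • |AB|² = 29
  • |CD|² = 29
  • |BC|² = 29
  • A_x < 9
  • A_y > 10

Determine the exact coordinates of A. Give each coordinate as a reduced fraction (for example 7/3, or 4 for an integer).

A = (4, 12)

1. A_x = 4  [[AB ⟂ BC ⇒ -2x-5y+68=0] ∩ [|A−(9, 10)|²=29]]
2. A_y = 12  [[AB ⟂ BC ⇒ -2x-5y+68=0] ∩ [|A−(9, 10)|²=29]]
   so A = (4, 12)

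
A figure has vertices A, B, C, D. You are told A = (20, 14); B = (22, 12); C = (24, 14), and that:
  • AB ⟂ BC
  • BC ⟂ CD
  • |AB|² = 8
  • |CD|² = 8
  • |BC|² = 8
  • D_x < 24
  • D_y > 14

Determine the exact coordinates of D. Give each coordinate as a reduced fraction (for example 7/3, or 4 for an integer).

1. D_x = 22  [[BC ⟂ CD ⇒ 2x+2y-76=0] ∩ [|D−(24, 14)|²=8]]
2. D_y = 16  [[BC ⟂ CD ⇒ 2x+2y-76=0] ∩ [|D−(24, 14)|²=8]]
   so D = (22, 16)

D = (22, 16)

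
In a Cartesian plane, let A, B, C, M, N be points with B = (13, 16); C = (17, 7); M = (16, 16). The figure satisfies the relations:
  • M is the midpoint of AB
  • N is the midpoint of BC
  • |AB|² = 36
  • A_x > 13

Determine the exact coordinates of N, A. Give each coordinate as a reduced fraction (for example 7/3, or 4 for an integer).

1. A_x = 19  [A = 2·M−B = 2·(16, 16)−(13, 16)]
2. A_y = 16  [A = 2·M−B = 2·(16, 16)−(13, 16)]
   so A = (19, 16)
3. N_x = 15  [2·N = B+C = (13, 16)+(17, 7)]
4. N_y = 23/2  [2·N = B+C = (13, 16)+(17, 7)]
   so N = (15, 23/2)

N = (15, 23/2)
A = (19, 16)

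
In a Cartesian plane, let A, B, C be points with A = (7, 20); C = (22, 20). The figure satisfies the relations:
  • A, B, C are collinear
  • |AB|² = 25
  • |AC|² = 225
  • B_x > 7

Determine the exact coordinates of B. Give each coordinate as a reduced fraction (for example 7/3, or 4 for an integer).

1. B_x = 12  [[A, B, C are collinear ⇒ -15y+300=0] ∩ [|B−(7, 20)|²=25]]
2. B_y = 20  [[A, B, C are collinear ⇒ -15y+300=0] ∩ [|B−(7, 20)|²=25]]
   so B = (12, 20)

B = (12, 20)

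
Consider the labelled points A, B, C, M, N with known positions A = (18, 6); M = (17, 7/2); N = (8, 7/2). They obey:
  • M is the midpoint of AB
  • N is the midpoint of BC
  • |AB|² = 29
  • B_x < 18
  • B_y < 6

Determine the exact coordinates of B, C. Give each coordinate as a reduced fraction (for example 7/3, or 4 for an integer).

B = (16, 1)
C = (0, 6)

1. B_x = 16  [B = 2·M−A = 2·(17, 7/2)−(18, 6)]
2. B_y = 1  [B = 2·M−A = 2·(17, 7/2)−(18, 6)]
   so B = (16, 1)
3. C_x = 0  [C = 2·N−B = 2·(8, 7/2)−(16, 1)]
4. C_y = 6  [C = 2·N−B = 2·(8, 7/2)−(16, 1)]
   so C = (0, 6)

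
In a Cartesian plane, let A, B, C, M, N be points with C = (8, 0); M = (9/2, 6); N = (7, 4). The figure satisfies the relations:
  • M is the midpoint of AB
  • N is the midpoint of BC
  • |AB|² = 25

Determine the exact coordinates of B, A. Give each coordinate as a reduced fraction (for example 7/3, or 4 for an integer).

1. B_x = 6  [B = 2·N−C = 2·(7, 4)−(8, 0)]
2. B_y = 8  [B = 2·N−C = 2·(7, 4)−(8, 0)]
   so B = (6, 8)
3. A_x = 3  [A = 2·M−B = 2·(9/2, 6)−(6, 8)]
4. A_y = 4  [A = 2·M−B = 2·(9/2, 6)−(6, 8)]
   so A = (3, 4)

B = (6, 8)
A = (3, 4)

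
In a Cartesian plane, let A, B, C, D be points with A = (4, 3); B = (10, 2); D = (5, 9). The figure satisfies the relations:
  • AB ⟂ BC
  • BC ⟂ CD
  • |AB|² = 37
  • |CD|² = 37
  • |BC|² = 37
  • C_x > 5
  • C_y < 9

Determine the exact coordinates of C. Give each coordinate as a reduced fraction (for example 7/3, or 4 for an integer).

C = (11, 8)

1. C_x = 11  [[AB ⟂ BC ⇒ 6x-1y-58=0] ∩ [|C−(5, 9)|²=37]]
2. C_y = 8  [[AB ⟂ BC ⇒ 6x-1y-58=0] ∩ [|C−(5, 9)|²=37]]
   so C = (11, 8)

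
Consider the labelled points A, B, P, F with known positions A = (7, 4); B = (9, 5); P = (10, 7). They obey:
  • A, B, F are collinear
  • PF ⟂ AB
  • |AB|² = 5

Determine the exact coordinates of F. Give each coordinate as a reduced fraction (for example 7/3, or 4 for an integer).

F = (53/5, 29/5)

1. F_x = 53/5  [[A, B, F are collinear ⇒ -1x+2y-1=0] ∩ [PF ⟂ AB ⇒ 2x+1y-27=0]]
2. F_y = 29/5  [[A, B, F are collinear ⇒ -1x+2y-1=0] ∩ [PF ⟂ AB ⇒ 2x+1y-27=0]]
   so F = (53/5, 29/5)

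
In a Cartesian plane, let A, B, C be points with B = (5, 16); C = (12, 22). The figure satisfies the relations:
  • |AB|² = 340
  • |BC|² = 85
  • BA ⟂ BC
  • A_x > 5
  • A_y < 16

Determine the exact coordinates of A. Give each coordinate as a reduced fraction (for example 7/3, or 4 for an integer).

A = (17, 2)

1. A_x = 17  [[BA ⟂ BC ⇒ 7x+6y-131=0] ∩ [|A−(5, 16)|²=340]]
2. A_y = 2  [[BA ⟂ BC ⇒ 7x+6y-131=0] ∩ [|A−(5, 16)|²=340]]
   so A = (17, 2)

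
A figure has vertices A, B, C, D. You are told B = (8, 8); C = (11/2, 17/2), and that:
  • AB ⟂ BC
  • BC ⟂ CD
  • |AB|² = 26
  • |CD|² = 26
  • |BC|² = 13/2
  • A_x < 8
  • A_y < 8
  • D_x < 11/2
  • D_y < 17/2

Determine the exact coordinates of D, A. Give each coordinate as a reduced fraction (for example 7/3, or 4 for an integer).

D = (9/2, 7/2)
A = (7, 3)

1. D_x = 9/2  [[BC ⟂ CD ⇒ -5/2x+1/2y+19/2=0] ∩ [|D−(11/2, 17/2)|²=26]]
2. D_y = 7/2  [[BC ⟂ CD ⇒ -5/2x+1/2y+19/2=0] ∩ [|D−(11/2, 17/2)|²=26]]
   so D = (9/2, 7/2)
3. A_x = 7  [[AB ⟂ BC ⇒ 5/2x-1/2y-16=0] ∩ [|A−(8, 8)|²=26]]
4. A_y = 3  [[AB ⟂ BC ⇒ 5/2x-1/2y-16=0] ∩ [|A−(8, 8)|²=26]]
   so A = (7, 3)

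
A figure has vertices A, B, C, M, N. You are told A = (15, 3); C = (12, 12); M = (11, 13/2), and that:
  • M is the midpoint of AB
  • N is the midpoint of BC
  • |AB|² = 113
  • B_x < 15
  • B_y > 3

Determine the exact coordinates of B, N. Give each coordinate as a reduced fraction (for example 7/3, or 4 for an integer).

B = (7, 10)
N = (19/2, 11)

1. B_x = 7  [B = 2·M−A = 2·(11, 13/2)−(15, 3)]
2. B_y = 10  [B = 2·M−A = 2·(11, 13/2)−(15, 3)]
   so B = (7, 10)
3. N_x = 19/2  [2·N = B+C = (7, 10)+(12, 12)]
4. N_y = 11  [2·N = B+C = (7, 10)+(12, 12)]
   so N = (19/2, 11)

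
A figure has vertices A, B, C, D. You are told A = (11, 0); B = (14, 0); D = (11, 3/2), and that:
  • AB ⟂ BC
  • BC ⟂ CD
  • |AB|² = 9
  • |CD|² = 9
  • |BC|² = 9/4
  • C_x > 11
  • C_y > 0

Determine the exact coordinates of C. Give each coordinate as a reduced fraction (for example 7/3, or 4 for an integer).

1. C_x = 14  [[AB ⟂ BC ⇒ 3x-42=0] ∩ [|C−(11, 3/2)|²=9]]
2. C_y = 3/2  [[AB ⟂ BC ⇒ 3x-42=0] ∩ [|C−(11, 3/2)|²=9]]
   so C = (14, 3/2)

C = (14, 3/2)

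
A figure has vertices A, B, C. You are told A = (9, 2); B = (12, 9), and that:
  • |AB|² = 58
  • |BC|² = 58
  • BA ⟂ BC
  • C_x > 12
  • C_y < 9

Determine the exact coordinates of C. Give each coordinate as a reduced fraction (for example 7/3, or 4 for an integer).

1. C_x = 19  [[BA ⟂ BC ⇒ -3x-7y+99=0] ∩ [|C−(12, 9)|²=58]]
2. C_y = 6  [[BA ⟂ BC ⇒ -3x-7y+99=0] ∩ [|C−(12, 9)|²=58]]
   so C = (19, 6)

C = (19, 6)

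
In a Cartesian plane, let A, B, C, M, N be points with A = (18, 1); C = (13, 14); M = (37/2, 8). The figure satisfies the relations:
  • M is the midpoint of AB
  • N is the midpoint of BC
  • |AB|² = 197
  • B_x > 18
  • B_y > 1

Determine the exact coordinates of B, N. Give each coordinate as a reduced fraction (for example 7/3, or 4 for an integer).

B = (19, 15)
N = (16, 29/2)

1. B_x = 19  [B = 2·M−A = 2·(37/2, 8)−(18, 1)]
2. B_y = 15  [B = 2·M−A = 2·(37/2, 8)−(18, 1)]
   so B = (19, 15)
3. N_x = 16  [2·N = B+C = (19, 15)+(13, 14)]
4. N_y = 29/2  [2·N = B+C = (19, 15)+(13, 14)]
   so N = (16, 29/2)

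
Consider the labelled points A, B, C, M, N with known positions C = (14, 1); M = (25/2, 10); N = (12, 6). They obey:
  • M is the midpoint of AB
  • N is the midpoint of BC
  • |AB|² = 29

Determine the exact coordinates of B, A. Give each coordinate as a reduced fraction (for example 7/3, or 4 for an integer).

1. B_x = 10  [B = 2·N−C = 2·(12, 6)−(14, 1)]
2. B_y = 11  [B = 2·N−C = 2·(12, 6)−(14, 1)]
   so B = (10, 11)
3. A_x = 15  [A = 2·M−B = 2·(25/2, 10)−(10, 11)]
4. A_y = 9  [A = 2·M−B = 2·(25/2, 10)−(10, 11)]
   so A = (15, 9)

B = (10, 11)
A = (15, 9)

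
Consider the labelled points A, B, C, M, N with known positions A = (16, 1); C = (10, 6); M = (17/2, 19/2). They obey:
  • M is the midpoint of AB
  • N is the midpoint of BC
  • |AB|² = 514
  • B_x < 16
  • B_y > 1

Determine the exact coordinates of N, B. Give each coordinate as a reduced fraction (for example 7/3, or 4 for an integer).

1. B_x = 1  [B = 2·M−A = 2·(17/2, 19/2)−(16, 1)]
2. B_y = 18  [B = 2·M−A = 2·(17/2, 19/2)−(16, 1)]
   so B = (1, 18)
3. N_x = 11/2  [2·N = B+C = (1, 18)+(10, 6)]
4. N_y = 12  [2·N = B+C = (1, 18)+(10, 6)]
   so N = (11/2, 12)

N = (11/2, 12)
B = (1, 18)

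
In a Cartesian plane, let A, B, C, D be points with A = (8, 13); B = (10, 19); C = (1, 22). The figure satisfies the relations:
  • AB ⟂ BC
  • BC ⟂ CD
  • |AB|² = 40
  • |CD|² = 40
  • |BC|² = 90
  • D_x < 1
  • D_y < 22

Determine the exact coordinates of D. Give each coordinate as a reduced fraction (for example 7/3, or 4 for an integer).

1. D_x = -1  [[BC ⟂ CD ⇒ -9x+3y-57=0] ∩ [|D−(1, 22)|²=40]]
2. D_y = 16  [[BC ⟂ CD ⇒ -9x+3y-57=0] ∩ [|D−(1, 22)|²=40]]
   so D = (-1, 16)

D = (-1, 16)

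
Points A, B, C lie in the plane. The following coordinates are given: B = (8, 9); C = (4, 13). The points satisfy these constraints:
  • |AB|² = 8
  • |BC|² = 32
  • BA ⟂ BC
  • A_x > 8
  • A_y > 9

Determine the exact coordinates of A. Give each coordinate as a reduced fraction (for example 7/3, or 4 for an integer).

1. A_x = 10  [[BA ⟂ BC ⇒ -4x+4y-4=0] ∩ [|A−(8, 9)|²=8]]
2. A_y = 11  [[BA ⟂ BC ⇒ -4x+4y-4=0] ∩ [|A−(8, 9)|²=8]]
   so A = (10, 11)

A = (10, 11)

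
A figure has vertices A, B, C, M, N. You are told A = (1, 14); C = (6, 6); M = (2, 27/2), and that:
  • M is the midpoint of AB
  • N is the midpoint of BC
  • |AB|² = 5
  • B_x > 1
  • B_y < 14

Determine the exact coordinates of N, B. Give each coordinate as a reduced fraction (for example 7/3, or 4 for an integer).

1. B_x = 3  [B = 2·M−A = 2·(2, 27/2)−(1, 14)]
2. B_y = 13  [B = 2·M−A = 2·(2, 27/2)−(1, 14)]
   so B = (3, 13)
3. N_x = 9/2  [2·N = B+C = (3, 13)+(6, 6)]
4. N_y = 19/2  [2·N = B+C = (3, 13)+(6, 6)]
   so N = (9/2, 19/2)

N = (9/2, 19/2)
B = (3, 13)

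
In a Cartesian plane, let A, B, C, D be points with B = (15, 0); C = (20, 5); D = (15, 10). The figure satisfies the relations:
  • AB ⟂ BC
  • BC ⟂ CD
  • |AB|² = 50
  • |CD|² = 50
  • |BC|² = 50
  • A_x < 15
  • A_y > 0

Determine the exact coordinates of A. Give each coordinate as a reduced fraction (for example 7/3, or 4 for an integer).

A = (10, 5)

1. A_x = 10  [[AB ⟂ BC ⇒ -5x-5y+75=0] ∩ [|A−(15, 0)|²=50]]
2. A_y = 5  [[AB ⟂ BC ⇒ -5x-5y+75=0] ∩ [|A−(15, 0)|²=50]]
   so A = (10, 5)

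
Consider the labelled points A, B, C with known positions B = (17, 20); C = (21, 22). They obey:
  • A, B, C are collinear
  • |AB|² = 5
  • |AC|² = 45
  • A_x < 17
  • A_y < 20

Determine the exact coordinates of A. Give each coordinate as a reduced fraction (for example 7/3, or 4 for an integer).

A = (15, 19)

1. A_x = 15  [[A, B, C are collinear ⇒ -2x+4y-46=0] ∩ [|A−(17, 20)|²=5]]
2. A_y = 19  [[A, B, C are collinear ⇒ -2x+4y-46=0] ∩ [|A−(17, 20)|²=5]]
   so A = (15, 19)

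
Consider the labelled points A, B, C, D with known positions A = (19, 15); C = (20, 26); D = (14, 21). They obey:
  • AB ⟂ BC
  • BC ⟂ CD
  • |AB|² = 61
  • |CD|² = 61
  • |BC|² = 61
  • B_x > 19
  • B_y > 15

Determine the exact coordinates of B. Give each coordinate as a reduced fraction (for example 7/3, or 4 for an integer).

B = (25, 20)

1. B_x = 25  [[BC ⟂ CD ⇒ 6x+5y-250=0] ∩ [|B−(19, 15)|²=61]]
2. B_y = 20  [[BC ⟂ CD ⇒ 6x+5y-250=0] ∩ [|B−(19, 15)|²=61]]
   so B = (25, 20)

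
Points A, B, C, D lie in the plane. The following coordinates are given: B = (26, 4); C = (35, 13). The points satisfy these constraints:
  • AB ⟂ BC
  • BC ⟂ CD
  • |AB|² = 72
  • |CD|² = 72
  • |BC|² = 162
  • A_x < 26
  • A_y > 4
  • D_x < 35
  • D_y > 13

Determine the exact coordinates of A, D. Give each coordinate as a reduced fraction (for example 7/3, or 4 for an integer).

A = (20, 10)
D = (29, 19)

1. A_x = 20  [[AB ⟂ BC ⇒ -9x-9y+270=0] ∩ [|A−(26, 4)|²=72]]
2. A_y = 10  [[AB ⟂ BC ⇒ -9x-9y+270=0] ∩ [|A−(26, 4)|²=72]]
   so A = (20, 10)
3. D_x = 29  [[BC ⟂ CD ⇒ 9x+9y-432=0] ∩ [|D−(35, 13)|²=72]]
4. D_y = 19  [[BC ⟂ CD ⇒ 9x+9y-432=0] ∩ [|D−(35, 13)|²=72]]
   so D = (29, 19)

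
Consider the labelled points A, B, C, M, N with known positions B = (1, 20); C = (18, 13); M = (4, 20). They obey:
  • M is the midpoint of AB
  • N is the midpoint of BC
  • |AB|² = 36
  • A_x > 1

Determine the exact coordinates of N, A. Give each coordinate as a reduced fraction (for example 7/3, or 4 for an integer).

1. A_x = 7  [A = 2·M−B = 2·(4, 20)−(1, 20)]
2. A_y = 20  [A = 2·M−B = 2·(4, 20)−(1, 20)]
   so A = (7, 20)
3. N_x = 19/2  [2·N = B+C = (1, 20)+(18, 13)]
4. N_y = 33/2  [2·N = B+C = (1, 20)+(18, 13)]
   so N = (19/2, 33/2)

N = (19/2, 33/2)
A = (7, 20)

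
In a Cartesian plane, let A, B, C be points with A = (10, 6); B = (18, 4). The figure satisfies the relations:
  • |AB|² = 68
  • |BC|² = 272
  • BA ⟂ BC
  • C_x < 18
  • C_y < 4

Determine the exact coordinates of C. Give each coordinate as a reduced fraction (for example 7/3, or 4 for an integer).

1. C_x = 14  [[BA ⟂ BC ⇒ -8x+2y+136=0] ∩ [|C−(18, 4)|²=272]]
2. C_y = -12  [[BA ⟂ BC ⇒ -8x+2y+136=0] ∩ [|C−(18, 4)|²=272]]
   so C = (14, -12)

C = (14, -12)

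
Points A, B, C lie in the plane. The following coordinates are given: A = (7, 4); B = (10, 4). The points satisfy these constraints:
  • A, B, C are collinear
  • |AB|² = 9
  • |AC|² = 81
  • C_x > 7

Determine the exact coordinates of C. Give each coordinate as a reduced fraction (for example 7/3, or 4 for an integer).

1. C_x = 16  [[A, B, C are collinear ⇒ 3y-12=0] ∩ [|C−(7, 4)|²=81]]
2. C_y = 4  [[A, B, C are collinear ⇒ 3y-12=0] ∩ [|C−(7, 4)|²=81]]
   so C = (16, 4)

C = (16, 4)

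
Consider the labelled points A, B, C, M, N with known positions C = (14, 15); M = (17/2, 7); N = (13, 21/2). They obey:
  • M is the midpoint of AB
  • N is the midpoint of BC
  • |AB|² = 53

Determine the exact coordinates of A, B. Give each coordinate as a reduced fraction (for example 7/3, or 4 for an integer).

1. B_x = 12  [B = 2·N−C = 2·(13, 21/2)−(14, 15)]
2. B_y = 6  [B = 2·N−C = 2·(13, 21/2)−(14, 15)]
   so B = (12, 6)
3. A_x = 5  [A = 2·M−B = 2·(17/2, 7)−(12, 6)]
4. A_y = 8  [A = 2·M−B = 2·(17/2, 7)−(12, 6)]
   so A = (5, 8)

A = (5, 8)
B = (12, 6)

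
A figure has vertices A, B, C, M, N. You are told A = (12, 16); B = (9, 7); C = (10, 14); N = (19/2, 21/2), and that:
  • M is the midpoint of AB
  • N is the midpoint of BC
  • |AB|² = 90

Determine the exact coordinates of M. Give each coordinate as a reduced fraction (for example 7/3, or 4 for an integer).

1. M_x = 21/2  [2·M = A+B = (12, 16)+(9, 7)]
2. M_y = 23/2  [2·M = A+B = (12, 16)+(9, 7)]
   so M = (21/2, 23/2)

M = (21/2, 23/2)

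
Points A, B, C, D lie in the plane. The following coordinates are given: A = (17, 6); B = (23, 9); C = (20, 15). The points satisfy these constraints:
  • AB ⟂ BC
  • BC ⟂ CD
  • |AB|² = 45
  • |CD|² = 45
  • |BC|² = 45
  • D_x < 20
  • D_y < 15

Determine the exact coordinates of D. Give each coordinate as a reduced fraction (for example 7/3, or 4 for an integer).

1. D_x = 14  [[BC ⟂ CD ⇒ -3x+6y-30=0] ∩ [|D−(20, 15)|²=45]]
2. D_y = 12  [[BC ⟂ CD ⇒ -3x+6y-30=0] ∩ [|D−(20, 15)|²=45]]
   so D = (14, 12)

D = (14, 12)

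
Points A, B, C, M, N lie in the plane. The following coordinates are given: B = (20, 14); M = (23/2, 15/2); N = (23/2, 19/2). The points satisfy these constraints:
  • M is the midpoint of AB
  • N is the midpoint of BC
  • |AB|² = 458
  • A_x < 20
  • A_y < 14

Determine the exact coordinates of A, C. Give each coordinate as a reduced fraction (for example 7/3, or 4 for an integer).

A = (3, 1)
C = (3, 5)

1. A_x = 3  [A = 2·M−B = 2·(23/2, 15/2)−(20, 14)]
2. A_y = 1  [A = 2·M−B = 2·(23/2, 15/2)−(20, 14)]
   so A = (3, 1)
3. C_x = 3  [C = 2·N−B = 2·(23/2, 19/2)−(20, 14)]
4. C_y = 5  [C = 2·N−B = 2·(23/2, 19/2)−(20, 14)]
   so C = (3, 5)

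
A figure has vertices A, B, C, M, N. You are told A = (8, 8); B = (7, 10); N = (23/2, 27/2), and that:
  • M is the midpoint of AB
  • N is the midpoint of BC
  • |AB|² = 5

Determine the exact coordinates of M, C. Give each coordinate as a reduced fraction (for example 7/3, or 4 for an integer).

M = (15/2, 9)
C = (16, 17)

1. M_x = 15/2  [2·M = A+B = (8, 8)+(7, 10)]
2. M_y = 9  [2·M = A+B = (8, 8)+(7, 10)]
   so M = (15/2, 9)
3. C_x = 16  [C = 2·N−B = 2·(23/2, 27/2)−(7, 10)]
4. C_y = 17  [C = 2·N−B = 2·(23/2, 27/2)−(7, 10)]
   so C = (16, 17)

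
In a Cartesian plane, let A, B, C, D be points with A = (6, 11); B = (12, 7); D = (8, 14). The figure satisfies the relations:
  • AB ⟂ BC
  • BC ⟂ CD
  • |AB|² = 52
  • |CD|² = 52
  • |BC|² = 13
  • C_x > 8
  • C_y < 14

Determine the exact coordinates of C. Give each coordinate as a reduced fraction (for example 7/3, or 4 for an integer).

C = (14, 10)

1. C_x = 14  [[AB ⟂ BC ⇒ 6x-4y-44=0] ∩ [|C−(8, 14)|²=52]]
2. C_y = 10  [[AB ⟂ BC ⇒ 6x-4y-44=0] ∩ [|C−(8, 14)|²=52]]
   so C = (14, 10)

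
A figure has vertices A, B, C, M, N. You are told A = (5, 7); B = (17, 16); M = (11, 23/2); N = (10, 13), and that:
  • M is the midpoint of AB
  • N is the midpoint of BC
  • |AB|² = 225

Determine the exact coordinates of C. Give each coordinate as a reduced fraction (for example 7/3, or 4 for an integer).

C = (3, 10)

1. C_x = 3  [C = 2·N−B = 2·(10, 13)−(17, 16)]
2. C_y = 10  [C = 2·N−B = 2·(10, 13)−(17, 16)]
   so C = (3, 10)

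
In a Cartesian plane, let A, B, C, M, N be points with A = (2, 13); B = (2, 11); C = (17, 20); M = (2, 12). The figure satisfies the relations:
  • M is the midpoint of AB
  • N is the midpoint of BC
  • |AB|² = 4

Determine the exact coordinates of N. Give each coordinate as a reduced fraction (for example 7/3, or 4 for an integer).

1. N_x = 19/2  [2·N = B+C = (2, 11)+(17, 20)]
2. N_y = 31/2  [2·N = B+C = (2, 11)+(17, 20)]
   so N = (19/2, 31/2)

N = (19/2, 31/2)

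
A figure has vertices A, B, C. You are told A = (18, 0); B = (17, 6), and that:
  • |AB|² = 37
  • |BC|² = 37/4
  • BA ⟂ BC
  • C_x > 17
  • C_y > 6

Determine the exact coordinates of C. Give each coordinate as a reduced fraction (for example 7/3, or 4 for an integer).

1. C_x = 20  [[BA ⟂ BC ⇒ 1x-6y+19=0] ∩ [|C−(17, 6)|²=37/4]]
2. C_y = 13/2  [[BA ⟂ BC ⇒ 1x-6y+19=0] ∩ [|C−(17, 6)|²=37/4]]
   so C = (20, 13/2)

C = (20, 13/2)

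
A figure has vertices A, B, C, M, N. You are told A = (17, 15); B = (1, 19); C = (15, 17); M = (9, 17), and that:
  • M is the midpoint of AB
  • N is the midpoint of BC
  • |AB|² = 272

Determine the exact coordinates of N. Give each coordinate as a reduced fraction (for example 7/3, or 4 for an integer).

1. N_x = 8  [2·N = B+C = (1, 19)+(15, 17)]
2. N_y = 18  [2·N = B+C = (1, 19)+(15, 17)]
   so N = (8, 18)

N = (8, 18)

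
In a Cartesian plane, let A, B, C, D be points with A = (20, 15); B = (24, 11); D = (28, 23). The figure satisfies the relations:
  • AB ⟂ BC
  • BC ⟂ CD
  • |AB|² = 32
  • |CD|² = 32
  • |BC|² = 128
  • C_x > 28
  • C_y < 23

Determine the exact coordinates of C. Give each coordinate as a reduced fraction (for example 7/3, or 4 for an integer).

C = (32, 19)

1. C_x = 32  [[AB ⟂ BC ⇒ 4x-4y-52=0] ∩ [|C−(28, 23)|²=32]]
2. C_y = 19  [[AB ⟂ BC ⇒ 4x-4y-52=0] ∩ [|C−(28, 23)|²=32]]
   so C = (32, 19)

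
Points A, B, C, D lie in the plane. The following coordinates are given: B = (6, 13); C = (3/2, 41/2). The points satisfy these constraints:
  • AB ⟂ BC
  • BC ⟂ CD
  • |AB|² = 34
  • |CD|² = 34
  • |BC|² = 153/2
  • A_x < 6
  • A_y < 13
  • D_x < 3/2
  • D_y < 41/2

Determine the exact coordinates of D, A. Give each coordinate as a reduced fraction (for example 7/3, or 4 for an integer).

D = (-7/2, 35/2)
A = (1, 10)

1. D_x = -7/2  [[BC ⟂ CD ⇒ -9/2x+15/2y-147=0] ∩ [|D−(3/2, 41/2)|²=34]]
2. D_y = 35/2  [[BC ⟂ CD ⇒ -9/2x+15/2y-147=0] ∩ [|D−(3/2, 41/2)|²=34]]
   so D = (-7/2, 35/2)
3. A_x = 1  [[AB ⟂ BC ⇒ 9/2x-15/2y+141/2=0] ∩ [|A−(6, 13)|²=34]]
4. A_y = 10  [[AB ⟂ BC ⇒ 9/2x-15/2y+141/2=0] ∩ [|A−(6, 13)|²=34]]
   so A = (1, 10)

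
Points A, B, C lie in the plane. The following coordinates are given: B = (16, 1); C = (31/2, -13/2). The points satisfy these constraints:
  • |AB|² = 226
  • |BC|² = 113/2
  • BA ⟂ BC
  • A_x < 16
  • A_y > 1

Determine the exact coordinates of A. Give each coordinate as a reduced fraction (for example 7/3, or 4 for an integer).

A = (1, 2)

1. A_x = 1  [[BA ⟂ BC ⇒ -1/2x-15/2y+31/2=0] ∩ [|A−(16, 1)|²=226]]
2. A_y = 2  [[BA ⟂ BC ⇒ -1/2x-15/2y+31/2=0] ∩ [|A−(16, 1)|²=226]]
   so A = (1, 2)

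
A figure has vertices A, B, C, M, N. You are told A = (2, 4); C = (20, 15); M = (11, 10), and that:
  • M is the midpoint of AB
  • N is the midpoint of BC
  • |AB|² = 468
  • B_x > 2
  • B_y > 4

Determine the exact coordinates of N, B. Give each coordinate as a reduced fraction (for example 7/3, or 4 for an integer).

N = (20, 31/2)
B = (20, 16)

1. B_x = 20  [B = 2·M−A = 2·(11, 10)−(2, 4)]
2. B_y = 16  [B = 2·M−A = 2·(11, 10)−(2, 4)]
   so B = (20, 16)
3. N_x = 20  [2·N = B+C = (20, 16)+(20, 15)]
4. N_y = 31/2  [2·N = B+C = (20, 16)+(20, 15)]
   so N = (20, 31/2)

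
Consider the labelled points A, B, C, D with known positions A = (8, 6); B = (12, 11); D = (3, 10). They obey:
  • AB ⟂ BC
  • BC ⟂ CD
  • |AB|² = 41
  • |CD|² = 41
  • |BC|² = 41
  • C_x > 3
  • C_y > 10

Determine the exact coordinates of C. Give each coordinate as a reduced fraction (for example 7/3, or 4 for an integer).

C = (7, 15)

1. C_x = 7  [[AB ⟂ BC ⇒ 4x+5y-103=0] ∩ [|C−(3, 10)|²=41]]
2. C_y = 15  [[AB ⟂ BC ⇒ 4x+5y-103=0] ∩ [|C−(3, 10)|²=41]]
   so C = (7, 15)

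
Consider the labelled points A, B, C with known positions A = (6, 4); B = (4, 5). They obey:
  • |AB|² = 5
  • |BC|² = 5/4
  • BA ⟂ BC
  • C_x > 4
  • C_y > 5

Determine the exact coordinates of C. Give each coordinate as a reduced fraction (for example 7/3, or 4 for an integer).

1. C_x = 9/2  [[BA ⟂ BC ⇒ 2x-1y-3=0] ∩ [|C−(4, 5)|²=5/4]]
2. C_y = 6  [[BA ⟂ BC ⇒ 2x-1y-3=0] ∩ [|C−(4, 5)|²=5/4]]
   so C = (9/2, 6)

C = (9/2, 6)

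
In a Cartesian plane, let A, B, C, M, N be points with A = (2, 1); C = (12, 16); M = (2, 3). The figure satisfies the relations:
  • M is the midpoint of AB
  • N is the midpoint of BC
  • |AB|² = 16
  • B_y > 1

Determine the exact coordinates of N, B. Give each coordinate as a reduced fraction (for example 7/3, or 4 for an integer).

N = (7, 21/2)
B = (2, 5)

1. B_x = 2  [B = 2·M−A = 2·(2, 3)−(2, 1)]
2. B_y = 5  [B = 2·M−A = 2·(2, 3)−(2, 1)]
   so B = (2, 5)
3. N_x = 7  [2·N = B+C = (2, 5)+(12, 16)]
4. N_y = 21/2  [2·N = B+C = (2, 5)+(12, 16)]
   so N = (7, 21/2)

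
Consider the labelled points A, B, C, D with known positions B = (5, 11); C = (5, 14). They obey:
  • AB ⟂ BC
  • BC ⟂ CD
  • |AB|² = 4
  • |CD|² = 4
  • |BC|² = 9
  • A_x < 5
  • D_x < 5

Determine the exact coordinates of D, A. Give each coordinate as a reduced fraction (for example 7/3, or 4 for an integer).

1. D_x = 3  [[BC ⟂ CD ⇒ 3y-42=0] ∩ [|D−(5, 14)|²=4]]
2. D_y = 14  [[BC ⟂ CD ⇒ 3y-42=0] ∩ [|D−(5, 14)|²=4]]
   so D = (3, 14)
3. A_x = 3  [[AB ⟂ BC ⇒ -3y+33=0] ∩ [|A−(5, 11)|²=4]]
4. A_y = 11  [[AB ⟂ BC ⇒ -3y+33=0] ∩ [|A−(5, 11)|²=4]]
   so A = (3, 11)

D = (3, 14)
A = (3, 11)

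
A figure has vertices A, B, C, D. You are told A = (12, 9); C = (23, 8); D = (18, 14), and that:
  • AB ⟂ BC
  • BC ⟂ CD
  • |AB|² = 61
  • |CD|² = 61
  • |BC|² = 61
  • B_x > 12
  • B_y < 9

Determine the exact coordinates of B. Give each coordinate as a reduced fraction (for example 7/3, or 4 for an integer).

1. B_x = 17  [[BC ⟂ CD ⇒ 5x-6y-67=0] ∩ [|B−(12, 9)|²=61]]
2. B_y = 3  [[BC ⟂ CD ⇒ 5x-6y-67=0] ∩ [|B−(12, 9)|²=61]]
   so B = (17, 3)

B = (17, 3)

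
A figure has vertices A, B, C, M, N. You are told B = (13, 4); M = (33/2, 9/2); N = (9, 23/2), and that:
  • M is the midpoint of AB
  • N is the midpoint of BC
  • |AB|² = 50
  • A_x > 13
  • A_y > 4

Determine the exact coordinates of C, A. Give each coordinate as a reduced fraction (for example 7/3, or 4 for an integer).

1. A_x = 20  [A = 2·M−B = 2·(33/2, 9/2)−(13, 4)]
2. A_y = 5  [A = 2·M−B = 2·(33/2, 9/2)−(13, 4)]
   so A = (20, 5)
3. C_x = 5  [C = 2·N−B = 2·(9, 23/2)−(13, 4)]
4. C_y = 19  [C = 2·N−B = 2·(9, 23/2)−(13, 4)]
   so C = (5, 19)

C = (5, 19)
A = (20, 5)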